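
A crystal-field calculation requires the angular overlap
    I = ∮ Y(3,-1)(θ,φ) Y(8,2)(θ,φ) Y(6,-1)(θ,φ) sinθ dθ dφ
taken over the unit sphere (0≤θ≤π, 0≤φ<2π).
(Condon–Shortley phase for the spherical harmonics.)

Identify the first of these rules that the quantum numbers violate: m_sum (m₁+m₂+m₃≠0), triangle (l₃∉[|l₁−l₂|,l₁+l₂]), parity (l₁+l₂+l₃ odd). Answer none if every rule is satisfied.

parity

Σmᵢ = 0  ✓
l₃∈[|l₁−l₂|,l₁+l₂]=[5,11], have l₃=6  ✓
Σlᵢ = 17 ⇒ odd  ✗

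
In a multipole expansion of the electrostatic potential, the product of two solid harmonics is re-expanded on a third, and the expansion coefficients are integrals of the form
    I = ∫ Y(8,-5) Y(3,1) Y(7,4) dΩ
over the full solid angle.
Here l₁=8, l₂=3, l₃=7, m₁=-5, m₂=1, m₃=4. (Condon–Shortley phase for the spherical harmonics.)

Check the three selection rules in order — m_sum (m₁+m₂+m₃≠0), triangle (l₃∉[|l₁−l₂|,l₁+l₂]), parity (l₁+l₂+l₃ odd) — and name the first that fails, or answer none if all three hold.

Σmᵢ = 0  ✓
l₃∈[|l₁−l₂|,l₁+l₂]=[5,11], have l₃=7  ✓
Σlᵢ = 18 ⇒ even  ✓

none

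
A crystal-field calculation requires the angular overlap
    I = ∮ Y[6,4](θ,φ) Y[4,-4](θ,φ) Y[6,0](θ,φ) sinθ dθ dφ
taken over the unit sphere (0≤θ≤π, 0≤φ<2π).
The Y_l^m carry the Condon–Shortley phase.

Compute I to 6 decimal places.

0.141673

Rules hold: Σm=0, L=16 even, 2≤6≤10.
N = 13·9·13 = 1521
Δ = 4!·8!·4!/17! = 1/15315300
Racah Σ t=0..4: t=0:+1/829440 t=1:−1/25920 t=2:+1/9216 t=3:−1/25920 t=4:+1/829440 = 7/207360
⇒ 3j(6 4 6; 0 0 0)² = 28/2431, sgn +1
Racah Σ t=0..0: t=0:+1/829440 = 1/829440
⇒ 3j(6 4 6; 4 -4 0)² = 35/2431, sgn +1
4πI² = N·(3j₀)²·(3jₘ)² = 8820/34969
I = +1·√(0.252223/4π) = 0.14167322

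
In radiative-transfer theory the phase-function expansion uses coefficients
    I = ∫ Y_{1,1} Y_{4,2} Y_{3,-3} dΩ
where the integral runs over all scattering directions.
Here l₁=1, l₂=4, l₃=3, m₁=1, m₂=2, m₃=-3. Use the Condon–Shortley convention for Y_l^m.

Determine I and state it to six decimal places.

m-sum 0 ✓  L=8 even ✓  3≤3≤5 ✓
Π(2lᵢ+1) = 3×9×7 = 189
triangle coeff Δ(1,4,3) = 1/252
Σ_t [1,1]: t=1:−1/36 = -1/36
(3j)²=4/63 [(1 4 3; 0 0 0)], sign=+1
Σ_t [0,0]: t=0:+1/1440 = 1/1440
(3j)²=1/252 [(1 4 3; 1 2 -3)], sign=+1
⇒ 4πI² = 1/21
I = (+1)√(1/21/(4π)) = 0.06155813

0.061558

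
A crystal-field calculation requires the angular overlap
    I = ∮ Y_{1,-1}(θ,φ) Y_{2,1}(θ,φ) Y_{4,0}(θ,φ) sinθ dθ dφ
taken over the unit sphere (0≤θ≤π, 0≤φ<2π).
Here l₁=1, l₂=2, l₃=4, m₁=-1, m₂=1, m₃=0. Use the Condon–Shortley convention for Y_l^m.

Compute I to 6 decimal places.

triangle: need 1≤l₃≤3, have 4; I=0

0.000000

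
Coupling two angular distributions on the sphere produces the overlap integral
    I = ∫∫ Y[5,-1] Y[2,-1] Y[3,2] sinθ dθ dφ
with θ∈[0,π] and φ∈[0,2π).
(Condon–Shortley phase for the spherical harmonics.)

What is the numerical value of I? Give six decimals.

-0.117387

Rules hold: Σm=0, L=10 even, 3≤3≤7.
N = 11·5·7 = 385
Δ = 4!·6!·0!/11! = 1/2310
Racah Σ t=2..2: t=2:+1/144 = 1/144
⇒ 3j(5 2 3; 0 0 0)² = 10/231, sgn -1
Racah Σ t=1..1: t=1:−1/720 = -1/720
⇒ 3j(5 2 3; -1 -1 2)² = 4/385, sgn +1
4πI² = N·(3j₀)²·(3jₘ)² = 40/231
I = -1·√(0.17316/4π) = -0.11738675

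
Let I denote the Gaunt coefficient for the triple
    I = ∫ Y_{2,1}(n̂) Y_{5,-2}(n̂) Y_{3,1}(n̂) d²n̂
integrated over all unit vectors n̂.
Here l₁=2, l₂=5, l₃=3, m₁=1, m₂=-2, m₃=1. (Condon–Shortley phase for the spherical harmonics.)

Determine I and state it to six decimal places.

0.245532

Rules hold: Σm=0, L=10 even, 3≤3≤7.
N = 5·11·7 = 385
Δ = 4!·0!·6!/11! = 1/2310
Racah Σ t=2..2: t=2:+1/144 = 1/144
⇒ 3j(2 5 3; 0 0 0)² = 10/231, sgn -1
Racah Σ t=1..1: t=1:−1/288 = -1/288
⇒ 3j(2 5 3; 1 -2 1)² = 1/22, sgn -1
4πI² = N·(3j₀)²·(3jₘ)² = 25/33
I = +1·√(0.757576/4π) = 0.24553200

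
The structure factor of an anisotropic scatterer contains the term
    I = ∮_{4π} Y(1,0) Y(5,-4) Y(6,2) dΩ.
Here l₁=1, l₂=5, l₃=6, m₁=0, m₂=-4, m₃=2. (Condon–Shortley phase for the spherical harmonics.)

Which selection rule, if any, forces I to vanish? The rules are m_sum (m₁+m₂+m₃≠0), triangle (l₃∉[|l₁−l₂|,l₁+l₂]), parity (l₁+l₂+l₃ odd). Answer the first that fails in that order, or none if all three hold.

m_sum

m₁+m₂+m₃ = 0 − 4 + 2 = -2  ✗
triangle: |1−5|=4 ≤ l₃=6 ≤ 1+5=6
parity: l₁+l₂+l₃ = 12 is even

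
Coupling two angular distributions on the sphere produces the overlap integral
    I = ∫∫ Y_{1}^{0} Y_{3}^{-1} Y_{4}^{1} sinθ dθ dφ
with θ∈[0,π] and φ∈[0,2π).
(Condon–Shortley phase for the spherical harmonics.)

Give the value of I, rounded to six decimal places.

Rules hold: Σm=0, L=8 even, 2≤4≤4.
N = 3·7·9 = 189
Δ = 0!·2!·6!/9! = 1/252
Racah Σ t=0..0: t=0:+1/36 = 1/36
⇒ 3j(1 3 4; 0 0 0)² = 4/63, sgn +1
Racah Σ t=0..0: t=0:+1/48 = 1/48
⇒ 3j(1 3 4; 0 -1 1)² = 5/84, sgn -1
4πI² = N·(3j₀)²·(3jₘ)² = 5/7
I = -1·√(0.714286/4π) = -0.23841361

-0.238414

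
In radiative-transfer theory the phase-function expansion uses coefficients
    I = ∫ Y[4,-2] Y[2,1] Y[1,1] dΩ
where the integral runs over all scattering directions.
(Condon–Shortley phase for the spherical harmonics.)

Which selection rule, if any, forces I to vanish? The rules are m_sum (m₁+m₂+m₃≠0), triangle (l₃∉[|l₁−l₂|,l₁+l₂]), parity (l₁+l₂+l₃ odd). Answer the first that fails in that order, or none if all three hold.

Σmᵢ = 0  ✓
l₃∈[|l₁−l₂|,l₁+l₂]=[2,6], have l₃=1  ✗
Σlᵢ = 7 ⇒ odd

triangle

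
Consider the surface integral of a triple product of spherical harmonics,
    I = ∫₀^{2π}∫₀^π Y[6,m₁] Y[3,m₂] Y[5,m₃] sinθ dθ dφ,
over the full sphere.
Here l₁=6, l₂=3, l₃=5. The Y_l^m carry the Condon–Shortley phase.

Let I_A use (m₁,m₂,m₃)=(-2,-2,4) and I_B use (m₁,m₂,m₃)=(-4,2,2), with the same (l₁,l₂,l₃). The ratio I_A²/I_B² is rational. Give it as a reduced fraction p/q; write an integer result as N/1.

5/2

Shared (l₁,l₂,l₃)=(6,3,5): N and (l;000)² cancel in I_A²/I_B².
A: Δ = 4!·8!·2!/15! = 1/675675; Racah Σ t=0..1: t=0:+1/967680 t=1:−1/60480 = -1/64512; ⇒ 3j(6 3 5; -2 -2 4)² = 15/1001, sgn +1
B: Δ = 4!·8!·2!/15! = 1/675675; Racah Σ t=3..4: t=3:−1/60480 t=4:+1/34560 = 1/80640; ⇒ 3j(6 3 5; -4 2 2)² = 6/1001, sgn -1
I_A²/I_B² = (15/1001)/(6/1001) = 5/2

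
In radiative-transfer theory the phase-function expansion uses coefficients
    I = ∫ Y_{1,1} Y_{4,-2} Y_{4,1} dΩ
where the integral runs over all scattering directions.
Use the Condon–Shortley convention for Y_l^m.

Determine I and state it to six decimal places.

l₁+l₂+l₃=9 is odd: 3j(l;000)=0 ⇒ I=0

0.000000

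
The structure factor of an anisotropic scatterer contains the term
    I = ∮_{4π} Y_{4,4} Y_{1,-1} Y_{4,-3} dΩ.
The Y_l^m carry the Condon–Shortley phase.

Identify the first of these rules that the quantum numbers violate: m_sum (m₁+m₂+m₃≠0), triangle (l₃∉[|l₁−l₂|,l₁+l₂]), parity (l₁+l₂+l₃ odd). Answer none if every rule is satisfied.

Σmᵢ = 0  ✓
l₃∈[|l₁−l₂|,l₁+l₂]=[3,5], have l₃=4  ✓
Σlᵢ = 9 ⇒ odd  ✗

parity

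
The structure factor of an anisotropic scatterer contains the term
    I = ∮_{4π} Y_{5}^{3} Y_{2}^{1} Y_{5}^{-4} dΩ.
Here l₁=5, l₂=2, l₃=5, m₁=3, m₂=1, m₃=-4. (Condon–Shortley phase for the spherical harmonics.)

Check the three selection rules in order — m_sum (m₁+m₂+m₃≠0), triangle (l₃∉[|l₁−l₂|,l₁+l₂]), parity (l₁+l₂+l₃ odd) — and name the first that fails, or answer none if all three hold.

azimuthal sum: 3 + 1 − 4 = 0  ✓
3 ≤ 5 ≤ 7 (triangle on l)  ✓
L = 5 + 2 + 5 = 12 (even)  ✓

none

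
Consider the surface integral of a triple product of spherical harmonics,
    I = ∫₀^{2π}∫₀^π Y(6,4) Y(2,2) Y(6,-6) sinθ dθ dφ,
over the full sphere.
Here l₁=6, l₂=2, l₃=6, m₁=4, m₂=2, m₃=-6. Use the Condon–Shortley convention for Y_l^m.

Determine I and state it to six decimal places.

-0.076075

m-sum 0 ✓  L=14 even ✓  4≤6≤8 ✓
Π(2lᵢ+1) = 13×5×13 = 845
triangle coeff Δ(6,2,6) = 1/90090
Σ_t [0,2]: t=0:+1/69120 t=1:−1/14400 t=2:+1/69120 = -7/172800
(3j)²=14/715 [(6 2 6; 0 0 0)], sign=-1
Σ_t [2,2]: t=2:+1/14515200 = 1/14515200
(3j)²=2/455 [(6 2 6; 4 2 -6)], sign=+1
⇒ 4πI² = 4/55
I = (-1)√(4/55/(4π)) = -0.07607531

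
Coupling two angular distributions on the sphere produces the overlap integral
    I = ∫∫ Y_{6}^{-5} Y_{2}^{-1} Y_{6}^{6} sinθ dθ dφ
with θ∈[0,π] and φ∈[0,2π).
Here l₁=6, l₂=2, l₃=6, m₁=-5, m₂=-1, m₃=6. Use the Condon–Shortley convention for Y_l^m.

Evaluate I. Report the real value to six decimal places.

0.178412

Checks pass: Σm=0; 14 even; l₃=6∈[4,8].
(2·6+1)(2·2+1)(2·6+1) = 845
Δ: 2! 10! 2! / 15! → 1/90090
sum: t=0:+1/69120 t=1:−1/14400 t=2:+1/69120 = -7/172800
3j²(6 2 6; 0 0 0) = Δ·Π!·Σ² = 14/715  (sign -1)
sum: t=1:−1/7257600 = -1/7257600
3j²(6 2 6; -5 -1 6) = Δ·Π!·Σ² = 11/455  (sign -1)
combine: 4πI² = 845·14/715·11/455 = 2/5
take √, sign +1: I = 0.17841241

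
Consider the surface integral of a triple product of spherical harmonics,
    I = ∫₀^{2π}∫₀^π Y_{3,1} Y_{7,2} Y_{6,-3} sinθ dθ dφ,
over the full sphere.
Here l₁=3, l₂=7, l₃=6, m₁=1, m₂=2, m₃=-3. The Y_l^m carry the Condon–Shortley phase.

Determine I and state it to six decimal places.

-0.122872

Rules hold: Σm=0, L=16 even, 4≤6≤10.
N = 7·15·13 = 1365
Δ = 4!·2!·10!/17! = 1/2042040
Racah Σ t=1..3: t=1:−1/207360 t=2:+1/57600 t=3:−1/207360 = 1/129600
⇒ 3j(3 7 6; 0 0 0)² = 168/12155, sgn +1
Racah Σ t=0..2: t=0:+1/17418240 t=1:−1/483840 t=2:+1/241920 = 37/17418240
⇒ 3j(3 7 6; 1 2 -3)² = 1369/136136, sgn -1
4πI² = N·(3j₀)²·(3jₘ)² = 86247/454597
I = -1·√(0.189722/4π) = -0.12287224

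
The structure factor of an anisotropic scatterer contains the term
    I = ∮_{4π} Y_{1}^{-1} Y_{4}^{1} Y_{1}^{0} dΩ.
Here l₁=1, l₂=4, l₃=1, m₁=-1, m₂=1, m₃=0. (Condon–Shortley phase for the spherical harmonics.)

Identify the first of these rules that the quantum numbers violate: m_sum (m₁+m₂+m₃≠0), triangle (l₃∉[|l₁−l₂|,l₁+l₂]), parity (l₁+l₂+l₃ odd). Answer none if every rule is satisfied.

azimuthal sum: -1 + 1 + 0 = 0  ✓
3 ≤ 1 ≤ 5 (triangle on l)  ✗
L = 1 + 4 + 1 = 6 (even)

triangle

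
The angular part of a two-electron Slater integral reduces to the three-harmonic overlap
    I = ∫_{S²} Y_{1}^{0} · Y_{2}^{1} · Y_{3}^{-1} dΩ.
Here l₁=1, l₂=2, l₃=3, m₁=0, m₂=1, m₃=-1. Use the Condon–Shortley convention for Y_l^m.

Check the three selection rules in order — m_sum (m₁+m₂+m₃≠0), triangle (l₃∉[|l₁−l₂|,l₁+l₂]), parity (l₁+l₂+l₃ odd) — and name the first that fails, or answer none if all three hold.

m₁+m₂+m₃ = 0 + 1 − 1 = 0  ✓
triangle: |1−2|=1 ≤ l₃=3 ≤ 1+2=3  ✓
parity: l₁+l₂+l₃ = 6 is even  ✓

none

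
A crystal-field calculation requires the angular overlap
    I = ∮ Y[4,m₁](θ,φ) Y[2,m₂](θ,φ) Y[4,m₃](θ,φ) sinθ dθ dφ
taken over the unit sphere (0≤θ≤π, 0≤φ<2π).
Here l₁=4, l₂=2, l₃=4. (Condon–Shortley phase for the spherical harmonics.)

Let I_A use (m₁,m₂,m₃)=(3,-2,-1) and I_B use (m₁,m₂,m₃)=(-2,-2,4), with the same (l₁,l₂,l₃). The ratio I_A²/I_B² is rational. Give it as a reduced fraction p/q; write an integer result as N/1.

9/4

Same 4,2,4: normalisation and zero-m 3j drop out of the ratio.
A: Δ: 2! 6! 2! / 11! → 1/13860; sum: t=0:+1/480 = 1/480; 3j²(4 2 4; 3 -2 -1) = Δ·Π!·Σ² = 3/110  (sign -1)
B: Δ: 2! 6! 2! / 11! → 1/13860; sum: t=0:+1/2880 = 1/2880; 3j²(4 2 4; -2 -2 4) = Δ·Π!·Σ² = 2/165  (sign +1)
I_A²/I_B² = (3/110)/(2/165) = 9/4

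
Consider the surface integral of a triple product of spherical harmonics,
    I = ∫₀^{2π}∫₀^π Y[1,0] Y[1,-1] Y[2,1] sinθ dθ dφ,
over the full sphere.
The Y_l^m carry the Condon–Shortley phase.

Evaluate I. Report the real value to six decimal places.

Checks pass: Σm=0; 4 even; l₃=2∈[0,2].
(2·1+1)(2·1+1)(2·2+1) = 45
Δ: 0! 2! 2! / 5! → 1/30
sum: t=0:+1/1 = 1/1
3j²(1 1 2; 0 0 0) = Δ·Π!·Σ² = 2/15  (sign +1)
sum: t=0:+1/2 = 1/2
3j²(1 1 2; 0 -1 1) = Δ·Π!·Σ² = 1/10  (sign -1)
combine: 4πI² = 45·2/15·1/10 = 3/5
take √, sign -1: I = -0.21850969

-0.218510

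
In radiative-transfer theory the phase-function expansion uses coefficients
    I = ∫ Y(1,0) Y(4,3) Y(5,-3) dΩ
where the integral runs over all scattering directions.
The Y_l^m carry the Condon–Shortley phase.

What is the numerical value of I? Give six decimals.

m-sum 0 ✓  L=10 even ✓  3≤5≤5 ✓
Π(2lᵢ+1) = 3×9×11 = 297
triangle coeff Δ(1,4,5) = 1/495
Σ_t [0,0]: t=0:+1/576 = 1/576
(3j)²=5/99 [(1 4 5; 0 0 0)], sign=-1
Σ_t [0,0]: t=0:+1/5040 = 1/5040
(3j)²=16/495 [(1 4 5; 0 3 -3)], sign=+1
⇒ 4πI² = 16/33
I = (-1)√(16/33/(4π)) = -0.19642560

-0.196426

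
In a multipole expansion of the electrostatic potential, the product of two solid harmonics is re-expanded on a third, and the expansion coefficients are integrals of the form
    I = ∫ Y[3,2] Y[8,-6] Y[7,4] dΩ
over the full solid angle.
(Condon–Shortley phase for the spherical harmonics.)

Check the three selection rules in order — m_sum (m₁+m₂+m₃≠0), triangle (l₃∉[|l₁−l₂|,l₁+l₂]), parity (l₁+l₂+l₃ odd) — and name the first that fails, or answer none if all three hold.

none

azimuthal sum: 2 − 6 + 4 = 0  ✓
5 ≤ 7 ≤ 11 (triangle on l)  ✓
L = 3 + 8 + 7 = 18 (even)  ✓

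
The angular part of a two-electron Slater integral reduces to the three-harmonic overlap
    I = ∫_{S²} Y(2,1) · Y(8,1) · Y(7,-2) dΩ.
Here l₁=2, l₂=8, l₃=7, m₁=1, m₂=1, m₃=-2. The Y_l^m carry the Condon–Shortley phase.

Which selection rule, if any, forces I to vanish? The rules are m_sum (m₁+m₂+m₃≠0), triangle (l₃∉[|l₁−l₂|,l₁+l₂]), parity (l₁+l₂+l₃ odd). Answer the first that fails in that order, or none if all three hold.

Σmᵢ = 0  ✓
l₃∈[|l₁−l₂|,l₁+l₂]=[6,10], have l₃=7  ✓
Σlᵢ = 17 ⇒ odd  ✗

parity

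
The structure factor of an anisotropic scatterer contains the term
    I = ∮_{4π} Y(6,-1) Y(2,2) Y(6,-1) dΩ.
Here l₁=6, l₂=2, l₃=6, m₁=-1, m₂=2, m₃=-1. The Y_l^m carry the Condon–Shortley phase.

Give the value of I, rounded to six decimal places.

0.196649

Checks pass: Σm=0; 14 even; l₃=6∈[4,8].
(2·6+1)(2·2+1)(2·6+1) = 845
Δ: 2! 10! 2! / 15! → 1/90090
sum: t=0:+1/69120 t=1:−1/14400 t=2:+1/69120 = -7/172800
3j²(6 2 6; 0 0 0) = Δ·Π!·Σ² = 14/715  (sign -1)
sum: t=2:+1/57600 = 1/57600
3j²(6 2 6; -1 2 -1) = Δ·Π!·Σ² = 21/715  (sign -1)
combine: 4πI² = 845·14/715·21/715 = 294/605
take √, sign +1: I = 0.19664868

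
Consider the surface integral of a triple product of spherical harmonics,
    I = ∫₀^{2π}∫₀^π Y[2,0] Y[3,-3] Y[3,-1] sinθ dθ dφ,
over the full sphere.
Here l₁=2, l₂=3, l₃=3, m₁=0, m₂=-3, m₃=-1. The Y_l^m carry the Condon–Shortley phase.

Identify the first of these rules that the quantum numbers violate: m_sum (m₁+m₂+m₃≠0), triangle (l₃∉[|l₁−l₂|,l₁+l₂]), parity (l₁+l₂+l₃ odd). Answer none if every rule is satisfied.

azimuthal sum: 0 − 3 − 1 = -4  ✗
1 ≤ 3 ≤ 5 (triangle on l)
L = 2 + 3 + 3 = 8 (even)

m_sum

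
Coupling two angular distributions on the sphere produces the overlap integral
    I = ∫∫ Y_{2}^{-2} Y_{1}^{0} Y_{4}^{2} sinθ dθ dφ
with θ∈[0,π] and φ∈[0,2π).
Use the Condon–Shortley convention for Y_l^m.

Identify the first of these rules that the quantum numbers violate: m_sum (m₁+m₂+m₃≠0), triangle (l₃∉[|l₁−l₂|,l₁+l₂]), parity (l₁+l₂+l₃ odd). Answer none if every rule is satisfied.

triangle

Σmᵢ = 0  ✓
l₃∈[|l₁−l₂|,l₁+l₂]=[1,3], have l₃=4  ✗
Σlᵢ = 7 ⇒ odd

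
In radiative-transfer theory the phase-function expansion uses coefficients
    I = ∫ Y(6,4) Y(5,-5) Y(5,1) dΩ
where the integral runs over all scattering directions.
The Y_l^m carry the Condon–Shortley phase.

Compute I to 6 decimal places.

m-sum 0 ✓  L=16 even ✓  1≤5≤11 ✓
Π(2lᵢ+1) = 13×11×11 = 1573
triangle coeff Δ(6,5,5) = 1/28588560
Σ_t [1,5]: t=1:−1/345600 t=2:+1/13824 t=3:−1/5184 t=4:+1/13824 t=5:−1/345600 = -7/129600
(3j)²=80/7293 [(6 5 5; 0 0 0)], sign=+1
Σ_t [0,0]: t=0:+1/829440 = 1/829440
(3j)²=225/9724 [(6 5 5; 4 -5 1)], sign=+1
⇒ 4πI² = 1500/3757
I = (+1)√(1500/3757/(4π)) = 0.17824613

0.178246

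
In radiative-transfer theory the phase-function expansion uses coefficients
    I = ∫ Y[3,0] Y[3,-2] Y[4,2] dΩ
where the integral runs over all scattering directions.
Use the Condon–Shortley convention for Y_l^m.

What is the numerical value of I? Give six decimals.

m-sum 0 ✓  L=10 even ✓  0≤4≤6 ✓
Π(2lᵢ+1) = 7×7×9 = 441
triangle coeff Δ(3,3,4) = 1/34650
Σ_t [0,2]: t=0:+1/72 t=1:−1/16 t=2:+1/72 = -5/144
(3j)²=2/77 [(3 3 4; 0 0 0)], sign=-1
Σ_t [0,1]: t=0:+1/72 t=1:−1/96 = 1/288
(3j)²=1/462 [(3 3 4; 0 -2 2)], sign=+1
⇒ 4πI² = 3/121
I = (-1)√(3/121/(4π)) = -0.04441841

-0.044418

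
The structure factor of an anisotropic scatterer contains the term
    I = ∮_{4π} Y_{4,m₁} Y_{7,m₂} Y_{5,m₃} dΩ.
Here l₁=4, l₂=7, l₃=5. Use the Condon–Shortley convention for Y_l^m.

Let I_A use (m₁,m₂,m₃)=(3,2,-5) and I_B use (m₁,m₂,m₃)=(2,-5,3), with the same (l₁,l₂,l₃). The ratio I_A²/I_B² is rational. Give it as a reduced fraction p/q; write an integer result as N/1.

Shared (l₁,l₂,l₃)=(4,7,5): N and (l;000)² cancel in I_A²/I_B².
A: Δ = 6!·2!·8!/17! = 1/6126120; Racah Σ t=1..1: t=1:−1/9676800 = -1/9676800; ⇒ 3j(4 7 5; 3 2 -5)² = 27/19448, sgn -1
B: Δ = 6!·2!·8!/17! = 1/6126120; Racah Σ t=0..2: t=0:+1/2073600 t=1:−1/604800 t=2:+1/3870720 = -53/58060800; ⇒ 3j(4 7 5; 2 -5 3)² = 2809/185640, sgn -1
I_A²/I_B² = (27/19448)/(2809/185640) = 2835/30899

2835/30899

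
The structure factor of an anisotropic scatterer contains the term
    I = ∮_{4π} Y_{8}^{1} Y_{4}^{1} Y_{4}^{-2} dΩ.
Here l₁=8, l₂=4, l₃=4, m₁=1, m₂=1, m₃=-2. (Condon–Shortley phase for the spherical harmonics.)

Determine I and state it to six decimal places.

-0.140664

Checks pass: Σm=0; 16 even; l₃=4∈[4,12].
(2·8+1)(2·4+1)(2·4+1) = 1377
Δ: 8! 8! 0! / 17! → 1/218790
sum: t=4:+1/331776 = 1/331776
3j²(8 4 4; 0 0 0) = Δ·Π!·Σ² = 490/21879  (sign +1)
sum: t=5:−1/1036800 = -1/1036800
3j²(8 4 4; 1 1 -2) = Δ·Π!·Σ² = 98/12155  (sign -1)
combine: 4πI² = 1377·490/21879·98/12155 = 86436/347633
take √, sign -1: I = -0.14066366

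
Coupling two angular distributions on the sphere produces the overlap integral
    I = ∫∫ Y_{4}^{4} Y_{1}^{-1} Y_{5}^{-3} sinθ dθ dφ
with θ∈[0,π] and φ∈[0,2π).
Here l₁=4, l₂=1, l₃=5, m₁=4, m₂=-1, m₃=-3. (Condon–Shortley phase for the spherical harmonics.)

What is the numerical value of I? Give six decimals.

m-sum 0 ✓  L=10 even ✓  3≤5≤5 ✓
Π(2lᵢ+1) = 9×3×11 = 297
triangle coeff Δ(4,1,5) = 1/495
Σ_t [0,0]: t=0:+1/576 = 1/576
(3j)²=5/99 [(4 1 5; 0 0 0)], sign=-1
Σ_t [0,0]: t=0:+1/80640 = 1/80640
(3j)²=1/495 [(4 1 5; 4 -1 -3)], sign=+1
⇒ 4πI² = 1/33
I = (-1)√(1/33/(4π)) = -0.04910640

-0.049106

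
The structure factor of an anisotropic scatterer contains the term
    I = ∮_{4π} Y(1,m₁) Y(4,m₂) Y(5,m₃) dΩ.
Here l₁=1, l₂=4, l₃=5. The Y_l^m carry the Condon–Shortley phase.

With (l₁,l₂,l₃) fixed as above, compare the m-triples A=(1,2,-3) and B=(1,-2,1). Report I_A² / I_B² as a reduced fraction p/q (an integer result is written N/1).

14/3

Shared (l₁,l₂,l₃)=(1,4,5): N and (l;000)² cancel in I_A²/I_B².
A: Δ = 0!·2!·8!/11! = 1/495; Racah Σ t=0..0: t=0:+1/2880 = 1/2880; ⇒ 3j(1 4 5; 1 2 -3)² = 28/495, sgn +1
B: Δ = 0!·2!·8!/11! = 1/495; Racah Σ t=0..0: t=0:+1/2880 = 1/2880; ⇒ 3j(1 4 5; 1 -2 1)² = 2/165, sgn +1
I_A²/I_B² = (28/495)/(2/165) = 14/3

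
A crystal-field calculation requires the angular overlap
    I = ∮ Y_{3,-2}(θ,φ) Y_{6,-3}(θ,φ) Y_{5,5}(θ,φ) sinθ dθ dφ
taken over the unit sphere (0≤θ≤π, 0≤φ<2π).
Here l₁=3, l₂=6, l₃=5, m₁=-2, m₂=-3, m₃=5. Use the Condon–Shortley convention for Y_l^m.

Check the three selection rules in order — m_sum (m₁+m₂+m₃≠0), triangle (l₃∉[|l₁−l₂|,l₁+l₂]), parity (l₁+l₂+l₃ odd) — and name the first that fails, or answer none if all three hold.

azimuthal sum: -2 − 3 + 5 = 0  ✓
3 ≤ 5 ≤ 9 (triangle on l)  ✓
L = 3 + 6 + 5 = 14 (even)  ✓

none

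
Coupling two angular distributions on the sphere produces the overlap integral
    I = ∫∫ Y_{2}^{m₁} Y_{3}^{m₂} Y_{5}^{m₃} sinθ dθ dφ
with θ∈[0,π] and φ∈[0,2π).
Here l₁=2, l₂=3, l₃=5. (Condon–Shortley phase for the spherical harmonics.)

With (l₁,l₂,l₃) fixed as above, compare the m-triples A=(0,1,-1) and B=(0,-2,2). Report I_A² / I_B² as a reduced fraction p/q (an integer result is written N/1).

10/7

l's match ⇒ only the (l;m) 3-j factors differ between A and B.
A: triangle coeff Δ(2,3,5) = 1/2310; Σ_t [0,0]: t=0:+1/192 = 1/192; (3j)²=3/77 [(2 3 5; 0 1 -1)], sign=+1
B: triangle coeff Δ(2,3,5) = 1/2310; Σ_t [0,0]: t=0:+1/480 = 1/480; (3j)²=3/110 [(2 3 5; 0 -2 2)], sign=-1
I_A²/I_B² = (3/77)/(3/110) = 10/7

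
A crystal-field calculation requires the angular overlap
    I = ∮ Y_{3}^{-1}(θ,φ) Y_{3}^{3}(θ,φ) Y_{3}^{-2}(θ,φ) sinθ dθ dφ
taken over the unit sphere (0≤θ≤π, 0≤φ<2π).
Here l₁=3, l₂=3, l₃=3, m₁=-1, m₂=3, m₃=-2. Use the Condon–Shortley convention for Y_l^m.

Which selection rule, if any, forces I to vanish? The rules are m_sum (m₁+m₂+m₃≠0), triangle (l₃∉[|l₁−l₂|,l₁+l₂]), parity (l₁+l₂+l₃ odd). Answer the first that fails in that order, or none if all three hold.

Σmᵢ = 0  ✓
l₃∈[|l₁−l₂|,l₁+l₂]=[0,6], have l₃=3  ✓
Σlᵢ = 9 ⇒ odd  ✗

parity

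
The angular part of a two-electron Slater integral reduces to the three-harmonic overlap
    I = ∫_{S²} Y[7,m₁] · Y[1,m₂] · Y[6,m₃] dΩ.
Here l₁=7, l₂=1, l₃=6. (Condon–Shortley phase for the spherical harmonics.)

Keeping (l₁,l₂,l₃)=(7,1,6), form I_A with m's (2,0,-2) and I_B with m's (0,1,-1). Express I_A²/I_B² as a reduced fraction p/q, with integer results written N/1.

Same 7,1,6: normalisation and zero-m 3j drop out of the ratio.
A: Δ: 2! 12! 0! / 15! → 1/1365; sum: t=1:−1/967680 = -1/967680; 3j²(7 1 6; 2 0 -2) = Δ·Π!·Σ² = 3/91  (sign -1)
B: Δ: 2! 12! 0! / 15! → 1/1365; sum: t=2:+1/1209600 = 1/1209600; 3j²(7 1 6; 0 1 -1) = Δ·Π!·Σ² = 1/65  (sign -1)
I_A²/I_B² = (3/91)/(1/65) = 15/7

15/7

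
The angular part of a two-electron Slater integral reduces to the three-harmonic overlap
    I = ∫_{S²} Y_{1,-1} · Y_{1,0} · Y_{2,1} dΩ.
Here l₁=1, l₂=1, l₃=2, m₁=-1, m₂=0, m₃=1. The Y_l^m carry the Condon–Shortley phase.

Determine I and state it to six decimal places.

-0.218510

Checks pass: Σm=0; 4 even; l₃=2∈[0,2].
(2·1+1)(2·1+1)(2·2+1) = 45
Δ: 0! 2! 2! / 5! → 1/30
sum: t=0:+1/1 = 1/1
3j²(1 1 2; 0 0 0) = Δ·Π!·Σ² = 2/15  (sign +1)
sum: t=0:+1/2 = 1/2
3j²(1 1 2; -1 0 1) = Δ·Π!·Σ² = 1/10  (sign -1)
combine: 4πI² = 45·2/15·1/10 = 3/5
take √, sign -1: I = -0.21850969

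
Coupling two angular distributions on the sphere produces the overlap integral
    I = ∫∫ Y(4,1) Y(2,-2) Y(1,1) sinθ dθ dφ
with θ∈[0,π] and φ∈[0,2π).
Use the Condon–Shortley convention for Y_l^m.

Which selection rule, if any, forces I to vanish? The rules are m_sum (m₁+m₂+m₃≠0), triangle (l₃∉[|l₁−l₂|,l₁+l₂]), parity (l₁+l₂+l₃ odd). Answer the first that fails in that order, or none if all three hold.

triangle

m₁+m₂+m₃ = 1 − 2 + 1 = 0  ✓
triangle: |4−2|=2 ≤ l₃=1 ≤ 4+2=6  ✗
parity: l₁+l₂+l₃ = 7 is odd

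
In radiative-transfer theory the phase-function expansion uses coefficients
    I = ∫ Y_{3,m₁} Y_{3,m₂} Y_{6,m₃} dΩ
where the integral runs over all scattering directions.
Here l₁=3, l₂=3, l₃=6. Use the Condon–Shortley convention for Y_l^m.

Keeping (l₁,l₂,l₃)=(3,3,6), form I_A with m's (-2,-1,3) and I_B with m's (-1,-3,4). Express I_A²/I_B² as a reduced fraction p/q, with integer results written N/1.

Same 3,3,6: normalisation and zero-m 3j drop out of the ratio.
A: Δ: 0! 6! 6! / 13! → 1/12012; sum: t=0:+1/5760 = 1/5760; 3j²(3 3 6; -2 -1 3) = Δ·Π!·Σ² = 9/286  (sign -1)
B: Δ: 0! 6! 6! / 13! → 1/12012; sum: t=0:+1/34560 = 1/34560; 3j²(3 3 6; -1 -3 4) = Δ·Π!·Σ² = 5/286  (sign +1)
I_A²/I_B² = (9/286)/(5/286) = 9/5

9/5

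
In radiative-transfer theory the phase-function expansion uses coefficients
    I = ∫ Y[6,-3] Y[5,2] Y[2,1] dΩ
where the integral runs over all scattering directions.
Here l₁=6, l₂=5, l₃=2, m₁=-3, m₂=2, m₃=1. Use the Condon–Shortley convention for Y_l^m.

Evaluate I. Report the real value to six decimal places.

L=13 odd ⇒ parity kills the (l;000) factor ⇒ I = 0

0.000000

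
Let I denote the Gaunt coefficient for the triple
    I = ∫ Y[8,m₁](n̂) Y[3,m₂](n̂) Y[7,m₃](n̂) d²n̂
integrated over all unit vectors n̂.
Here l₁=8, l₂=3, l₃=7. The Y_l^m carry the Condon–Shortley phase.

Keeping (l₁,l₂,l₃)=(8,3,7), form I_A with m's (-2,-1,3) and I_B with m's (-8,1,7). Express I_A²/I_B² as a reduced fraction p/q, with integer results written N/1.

1682/8281

Shared (l₁,l₂,l₃)=(8,3,7): N and (l;000)² cancel in I_A²/I_B².
A: Δ = 4!·12!·2!/19! = 1/5290740; Racah Σ t=0..2: t=0:+1/348364800 t=1:−1/13063680 t=2:+1/7741440 = 29/522547200; ⇒ 3j(8 3 7; -2 -1 3)² = 1682/264537, sgn +1
B: Δ = 4!·12!·2!/19! = 1/5290740; Racah Σ t=4..4: t=4:+1/22992076800 = 1/22992076800; ⇒ 3j(8 3 7; -8 1 7)² = 91/2907, sgn +1
I_A²/I_B² = (1682/264537)/(91/2907) = 1682/8281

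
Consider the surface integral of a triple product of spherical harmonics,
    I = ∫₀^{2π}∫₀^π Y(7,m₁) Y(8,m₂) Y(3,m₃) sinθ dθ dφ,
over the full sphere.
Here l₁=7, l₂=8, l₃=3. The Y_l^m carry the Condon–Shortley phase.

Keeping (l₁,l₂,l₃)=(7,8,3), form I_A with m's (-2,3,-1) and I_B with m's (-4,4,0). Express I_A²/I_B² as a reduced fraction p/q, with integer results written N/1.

Same 7,8,3: normalisation and zero-m 3j drop out of the ratio.
A: Δ: 12! 2! 4! / 19! → 1/5290740; sum: t=7:−1/29030400 t=8:+1/5806080 t=9:−1/17418240 = 1/12441600; 3j²(7 8 3; -2 3 -1) = Δ·Π!·Σ² = 154/12597  (sign +1)
B: Δ: 12! 2! 4! / 19! → 1/5290740; sum: t=9:−1/26127360 t=10:+1/29030400 t=11:−1/479001600 = -17/2874009600; 3j²(7 8 3; -4 4 0) = Δ·Π!·Σ² = 17/25935  (sign +1)
I_A²/I_B² = (154/12597)/(17/25935) = 5390/289

5390/289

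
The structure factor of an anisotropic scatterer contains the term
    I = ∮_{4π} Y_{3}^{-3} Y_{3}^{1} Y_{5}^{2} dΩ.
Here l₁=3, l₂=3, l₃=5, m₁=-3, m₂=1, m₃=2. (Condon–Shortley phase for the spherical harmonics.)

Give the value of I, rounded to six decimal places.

Σlᵢ=11 odd — θ-integrand is odd under cosθ→−cosθ; I=0

0.000000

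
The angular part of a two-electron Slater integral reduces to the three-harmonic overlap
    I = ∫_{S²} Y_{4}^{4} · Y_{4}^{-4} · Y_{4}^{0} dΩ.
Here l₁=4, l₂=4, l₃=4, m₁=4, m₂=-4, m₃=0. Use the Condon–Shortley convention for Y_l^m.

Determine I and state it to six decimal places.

Checks pass: Σm=0; 12 even; l₃=4∈[0,8].
(2·4+1)(2·4+1)(2·4+1) = 729
Δ: 4! 4! 4! / 13! → 1/450450
sum: t=0:+1/13824 t=1:−1/216 t=2:+1/64 t=3:−1/216 t=4:+1/13824 = 5/768
3j²(4 4 4; 0 0 0) = Δ·Π!·Σ² = 18/1001  (sign +1)
sum: t=0:+1/13824 = 1/13824
3j²(4 4 4; 4 -4 0) = Δ·Π!·Σ² = 14/1287  (sign +1)
combine: 4πI² = 729·18/1001·14/1287 = 2916/20449
take √, sign +1: I = 0.10652531

0.106525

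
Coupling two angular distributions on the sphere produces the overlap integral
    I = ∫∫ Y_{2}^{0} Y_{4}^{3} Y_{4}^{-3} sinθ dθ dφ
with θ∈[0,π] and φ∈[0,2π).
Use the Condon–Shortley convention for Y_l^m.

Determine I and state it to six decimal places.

0.057344

Checks pass: Σm=0; 10 even; l₃=4∈[2,6].
(2·2+1)(2·4+1)(2·4+1) = 405
Δ: 2! 2! 6! / 11! → 1/13860
sum: t=0:+1/192 t=1:−1/36 t=2:+1/192 = -5/288
3j²(2 4 4; 0 0 0) = Δ·Π!·Σ² = 20/693  (sign -1)
sum: t=1:−1/720 t=2:+1/480 = 1/1440
3j²(2 4 4; 0 3 -3) = Δ·Π!·Σ² = 7/1980  (sign -1)
combine: 4πI² = 405·20/693·7/1980 = 5/121
take √, sign +1: I = 0.05734392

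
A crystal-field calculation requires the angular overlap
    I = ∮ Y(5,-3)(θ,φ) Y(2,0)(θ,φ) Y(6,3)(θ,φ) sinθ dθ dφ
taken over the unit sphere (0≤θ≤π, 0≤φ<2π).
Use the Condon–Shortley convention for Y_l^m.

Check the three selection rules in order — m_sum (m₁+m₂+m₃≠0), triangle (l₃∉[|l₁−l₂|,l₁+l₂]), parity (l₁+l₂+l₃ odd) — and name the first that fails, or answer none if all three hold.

parity

azimuthal sum: -3 + 0 + 3 = 0  ✓
3 ≤ 6 ≤ 7 (triangle on l)  ✓
L = 5 + 2 + 6 = 13 (odd)  ✗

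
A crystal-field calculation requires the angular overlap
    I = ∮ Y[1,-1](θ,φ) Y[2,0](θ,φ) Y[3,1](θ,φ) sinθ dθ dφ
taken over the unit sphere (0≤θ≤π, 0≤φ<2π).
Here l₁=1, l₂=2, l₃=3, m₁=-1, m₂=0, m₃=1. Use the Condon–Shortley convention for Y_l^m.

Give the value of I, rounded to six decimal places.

-0.202301

m-sum 0 ✓  L=6 even ✓  1≤3≤3 ✓
Π(2lᵢ+1) = 3×5×7 = 105
triangle coeff Δ(1,2,3) = 1/105
Σ_t [0,0]: t=0:+1/4 = 1/4
(3j)²=3/35 [(1 2 3; 0 0 0)], sign=-1
Σ_t [0,0]: t=0:+1/8 = 1/8
(3j)²=2/35 [(1 2 3; -1 0 1)], sign=+1
⇒ 4πI² = 18/35
I = (-1)√(18/35/(4π)) = -0.20230066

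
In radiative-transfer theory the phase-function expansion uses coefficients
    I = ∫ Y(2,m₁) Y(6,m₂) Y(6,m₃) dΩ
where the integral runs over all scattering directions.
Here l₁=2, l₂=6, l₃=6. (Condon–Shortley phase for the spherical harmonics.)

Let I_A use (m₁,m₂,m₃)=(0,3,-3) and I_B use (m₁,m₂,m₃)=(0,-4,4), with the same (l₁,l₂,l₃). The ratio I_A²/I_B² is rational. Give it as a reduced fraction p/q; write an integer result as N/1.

l's match ⇒ only the (l;m) 3-j factors differ between A and B.
A: triangle coeff Δ(2,6,6) = 1/90090; Σ_t [0,2]: t=0:+1/1451520 t=1:−1/80640 t=2:+1/120960 = -1/290304; (3j)²=5/2002 [(2 6 6; 0 3 -3)], sign=+1
B: triangle coeff Δ(2,6,6) = 1/90090; Σ_t [0,2]: t=0:+1/322560 t=1:−1/362880 t=2:+1/14515200 = 1/2419200; (3j)²=2/5005 [(2 6 6; 0 -4 4)], sign=+1
I_A²/I_B² = (5/2002)/(2/5005) = 25/4

25/4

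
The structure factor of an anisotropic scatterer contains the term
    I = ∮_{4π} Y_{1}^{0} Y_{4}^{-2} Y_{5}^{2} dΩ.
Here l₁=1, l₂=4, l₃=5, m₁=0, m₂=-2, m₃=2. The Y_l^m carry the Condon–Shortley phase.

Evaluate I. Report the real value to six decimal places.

0.225034

Rules hold: Σm=0, L=10 even, 3≤5≤5.
N = 3·9·11 = 297
Δ = 0!·2!·8!/11! = 1/495
Racah Σ t=0..0: t=0:+1/576 = 1/576
⇒ 3j(1 4 5; 0 0 0)² = 5/99, sgn -1
Racah Σ t=0..0: t=0:+1/1440 = 1/1440
⇒ 3j(1 4 5; 0 -2 2)² = 7/165, sgn -1
4πI² = N·(3j₀)²·(3jₘ)² = 7/11
I = +1·√(0.636364/4π) = 0.22503380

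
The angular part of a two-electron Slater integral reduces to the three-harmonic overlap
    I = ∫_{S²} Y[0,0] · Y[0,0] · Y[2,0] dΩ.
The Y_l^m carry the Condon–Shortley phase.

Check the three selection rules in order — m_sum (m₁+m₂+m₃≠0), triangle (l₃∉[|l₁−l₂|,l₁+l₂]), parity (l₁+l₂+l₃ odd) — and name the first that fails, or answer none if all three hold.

triangle

m₁+m₂+m₃ = 0 + 0 + 0 = 0  ✓
triangle: |0−0|=0 ≤ l₃=2 ≤ 0+0=0  ✗
parity: l₁+l₂+l₃ = 2 is even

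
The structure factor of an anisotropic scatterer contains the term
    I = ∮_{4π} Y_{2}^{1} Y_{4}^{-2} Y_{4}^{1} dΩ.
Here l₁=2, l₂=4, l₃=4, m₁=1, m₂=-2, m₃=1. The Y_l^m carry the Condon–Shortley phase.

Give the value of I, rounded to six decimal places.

m-sum 0 ✓  L=10 even ✓  2≤4≤6 ✓
Π(2lᵢ+1) = 5×9×9 = 405
triangle coeff Δ(2,4,4) = 1/13860
Σ_t [0,2]: t=0:+1/192 t=1:−1/36 t=2:+1/192 = -5/288
(3j)²=20/693 [(2 4 4; 0 0 0)], sign=-1
Σ_t [0,1]: t=0:+1/96 t=1:−1/240 = 1/160
(3j)²=27/1540 [(2 4 4; 1 -2 1)], sign=-1
⇒ 4πI² = 1215/5929
I = (+1)√(1215/5929/(4π)) = 0.12770047

0.127700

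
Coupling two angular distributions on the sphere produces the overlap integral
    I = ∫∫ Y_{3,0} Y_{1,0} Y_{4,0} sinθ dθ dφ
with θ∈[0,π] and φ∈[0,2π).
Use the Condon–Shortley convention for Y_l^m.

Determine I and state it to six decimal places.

0.246233

Rules hold: Σm=0, L=8 even, 2≤4≤4.
N = 7·3·9 = 189
Δ = 0!·6!·2!/9! = 1/252
Racah Σ t=0..0: t=0:+1/36 = 1/36
⇒ 3j(3 1 4; 0 0 0)² = 4/63, sgn +1
(m-triple is (0,0,0) — same symbol as above.)
4πI² = N·(3j₀)²·(3jₘ)² = 16/21
I = +1·√(0.761905/4π) = 0.24623252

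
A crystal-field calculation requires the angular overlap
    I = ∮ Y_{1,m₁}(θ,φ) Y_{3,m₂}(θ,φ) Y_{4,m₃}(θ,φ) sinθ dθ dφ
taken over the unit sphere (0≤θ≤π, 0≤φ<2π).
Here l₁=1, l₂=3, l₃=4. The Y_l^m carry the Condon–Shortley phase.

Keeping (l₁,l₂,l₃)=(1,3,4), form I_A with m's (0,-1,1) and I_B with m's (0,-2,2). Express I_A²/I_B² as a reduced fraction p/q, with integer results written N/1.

5/4

l's match ⇒ only the (l;m) 3-j factors differ between A and B.
A: triangle coeff Δ(1,3,4) = 1/252; Σ_t [0,0]: t=0:+1/48 = 1/48; (3j)²=5/84 [(1 3 4; 0 -1 1)], sign=-1
B: triangle coeff Δ(1,3,4) = 1/252; Σ_t [0,0]: t=0:+1/120 = 1/120; (3j)²=1/21 [(1 3 4; 0 -2 2)], sign=+1
I_A²/I_B² = (5/84)/(1/21) = 5/4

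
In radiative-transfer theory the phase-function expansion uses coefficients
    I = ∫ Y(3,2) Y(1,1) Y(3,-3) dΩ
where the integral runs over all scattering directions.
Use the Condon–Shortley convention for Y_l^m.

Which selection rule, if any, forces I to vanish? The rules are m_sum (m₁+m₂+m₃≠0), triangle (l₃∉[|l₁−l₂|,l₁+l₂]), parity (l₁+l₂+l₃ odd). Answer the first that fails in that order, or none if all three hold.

parity

azimuthal sum: 2 + 1 − 3 = 0  ✓
2 ≤ 3 ≤ 4 (triangle on l)  ✓
L = 3 + 1 + 3 = 7 (odd)  ✗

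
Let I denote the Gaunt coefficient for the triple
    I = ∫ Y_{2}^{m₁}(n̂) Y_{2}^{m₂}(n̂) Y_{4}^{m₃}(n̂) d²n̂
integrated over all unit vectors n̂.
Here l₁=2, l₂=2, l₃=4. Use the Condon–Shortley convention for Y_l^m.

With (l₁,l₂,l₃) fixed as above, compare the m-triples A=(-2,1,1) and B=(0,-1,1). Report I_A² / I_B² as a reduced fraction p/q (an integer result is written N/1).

Same 2,2,4: normalisation and zero-m 3j drop out of the ratio.
A: Δ: 0! 4! 4! / 9! → 1/630; sum: t=0:+1/144 = 1/144; 3j²(2 2 4; -2 1 1) = Δ·Π!·Σ² = 1/126  (sign -1)
B: Δ: 0! 4! 4! / 9! → 1/630; sum: t=0:+1/24 = 1/24; 3j²(2 2 4; 0 -1 1) = Δ·Π!·Σ² = 1/21  (sign -1)
I_A²/I_B² = (1/126)/(1/21) = 1/6

1/6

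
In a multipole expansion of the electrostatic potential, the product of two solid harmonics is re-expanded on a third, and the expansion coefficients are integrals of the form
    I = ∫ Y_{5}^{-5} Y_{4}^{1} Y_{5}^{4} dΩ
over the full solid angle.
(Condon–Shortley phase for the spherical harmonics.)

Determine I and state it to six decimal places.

Checks pass: Σm=0; 14 even; l₃=5∈[1,9].
(2·5+1)(2·4+1)(2·5+1) = 1089
Δ: 4! 6! 4! / 15! → 1/3153150
sum: t=0:+1/69120 t=1:−1/1728 t=2:+1/576 t=3:−1/1728 t=4:+1/69120 = 7/11520
3j²(5 4 5; 0 0 0) = Δ·Π!·Σ² = 2/143  (sign -1)
sum: t=4:+1/103680 = 1/103680
3j²(5 4 5; -5 1 4) = Δ·Π!·Σ² = 4/143  (sign -1)
combine: 4πI² = 1089·2/143·4/143 = 72/169
take √, sign +1: I = 0.18412721

0.184127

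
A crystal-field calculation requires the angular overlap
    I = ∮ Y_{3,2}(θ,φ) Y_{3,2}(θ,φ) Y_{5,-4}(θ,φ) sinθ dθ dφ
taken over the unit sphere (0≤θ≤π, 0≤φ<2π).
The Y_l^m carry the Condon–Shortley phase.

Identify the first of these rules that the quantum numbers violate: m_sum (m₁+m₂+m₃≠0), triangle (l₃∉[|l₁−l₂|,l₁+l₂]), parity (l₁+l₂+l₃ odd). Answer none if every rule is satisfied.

m₁+m₂+m₃ = 2 + 2 − 4 = 0  ✓
triangle: |3−3|=0 ≤ l₃=5 ≤ 3+3=6  ✓
parity: l₁+l₂+l₃ = 11 is odd  ✗

parity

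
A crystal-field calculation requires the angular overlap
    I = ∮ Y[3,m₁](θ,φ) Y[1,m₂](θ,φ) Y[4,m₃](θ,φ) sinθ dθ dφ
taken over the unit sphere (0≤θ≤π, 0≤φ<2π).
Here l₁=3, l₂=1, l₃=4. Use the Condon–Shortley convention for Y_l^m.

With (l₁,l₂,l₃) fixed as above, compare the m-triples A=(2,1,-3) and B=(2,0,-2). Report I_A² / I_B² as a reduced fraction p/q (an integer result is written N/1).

Same 3,1,4: normalisation and zero-m 3j drop out of the ratio.
A: Δ: 0! 6! 2! / 9! → 1/252; sum: t=0:+1/240 = 1/240; 3j²(3 1 4; 2 1 -3) = Δ·Π!·Σ² = 1/12  (sign -1)
B: Δ: 0! 6! 2! / 9! → 1/252; sum: t=0:+1/120 = 1/120; 3j²(3 1 4; 2 0 -2) = Δ·Π!·Σ² = 1/21  (sign +1)
I_A²/I_B² = (1/12)/(1/21) = 7/4

7/4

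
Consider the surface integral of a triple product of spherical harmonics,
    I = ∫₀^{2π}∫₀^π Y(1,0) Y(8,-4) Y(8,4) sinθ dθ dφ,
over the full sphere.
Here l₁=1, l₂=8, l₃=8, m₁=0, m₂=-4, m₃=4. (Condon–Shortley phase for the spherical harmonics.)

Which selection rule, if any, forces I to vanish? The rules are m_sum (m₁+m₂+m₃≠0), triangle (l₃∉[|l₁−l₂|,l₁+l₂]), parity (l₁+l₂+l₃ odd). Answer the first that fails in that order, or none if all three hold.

m₁+m₂+m₃ = 0 − 4 + 4 = 0  ✓
triangle: |1−8|=7 ≤ l₃=8 ≤ 1+8=9  ✓
parity: l₁+l₂+l₃ = 17 is odd  ✗

parity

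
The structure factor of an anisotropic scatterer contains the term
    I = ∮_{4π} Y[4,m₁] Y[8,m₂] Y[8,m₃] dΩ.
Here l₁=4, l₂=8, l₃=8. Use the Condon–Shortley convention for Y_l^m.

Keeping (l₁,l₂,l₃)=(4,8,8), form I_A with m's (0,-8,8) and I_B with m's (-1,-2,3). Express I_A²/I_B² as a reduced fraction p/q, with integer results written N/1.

338/165

Same 4,8,8: normalisation and zero-m 3j drop out of the ratio.
A: Δ: 4! 4! 12! / 21! → 1/185175900; sum: t=0:+1/275904921600 = 1/275904921600; 3j²(4 8 8; 0 -8 8) = Δ·Π!·Σ² = 52/2907  (sign +1)
B: Δ: 4! 4! 12! / 21! → 1/185175900; sum: t=1:−1/87091200 t=2:+1/23224320 t=3:−1/52254720 t=4:+1/1045094400 = 1/74649600; 3j²(4 8 8; -1 -2 3) = Δ·Π!·Σ² = 110/12597  (sign -1)
I_A²/I_B² = (52/2907)/(110/12597) = 338/165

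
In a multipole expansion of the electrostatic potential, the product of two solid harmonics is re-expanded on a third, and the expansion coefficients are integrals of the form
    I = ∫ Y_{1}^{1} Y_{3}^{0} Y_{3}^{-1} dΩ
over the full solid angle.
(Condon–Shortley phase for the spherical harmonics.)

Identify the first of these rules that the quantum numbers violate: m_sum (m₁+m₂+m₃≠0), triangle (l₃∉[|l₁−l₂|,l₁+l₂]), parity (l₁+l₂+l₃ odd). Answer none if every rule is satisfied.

parity

m₁+m₂+m₃ = 1 + 0 − 1 = 0  ✓
triangle: |1−3|=2 ≤ l₃=3 ≤ 1+3=4  ✓
parity: l₁+l₂+l₃ = 7 is odd  ✗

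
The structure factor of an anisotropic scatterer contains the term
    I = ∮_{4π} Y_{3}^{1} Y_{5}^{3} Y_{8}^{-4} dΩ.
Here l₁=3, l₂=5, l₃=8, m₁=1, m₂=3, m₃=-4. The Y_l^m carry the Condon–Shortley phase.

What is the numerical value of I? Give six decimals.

Rules hold: Σm=0, L=16 even, 2≤8≤8.
N = 7·11·17 = 1309
Δ = 0!·6!·10!/17! = 1/136136
Racah Σ t=0..0: t=0:+1/518400 = 1/518400
⇒ 3j(3 5 8; 0 0 0)² = 56/2431, sgn +1
Racah Σ t=0..0: t=0:+1/3870720 = 1/3870720
⇒ 3j(3 5 8; 1 3 -4)² = 135/6188, sgn +1
4πI² = N·(3j₀)²·(3jₘ)² = 1890/2873
I = +1·√(0.657849/4π) = 0.22880113

0.228801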